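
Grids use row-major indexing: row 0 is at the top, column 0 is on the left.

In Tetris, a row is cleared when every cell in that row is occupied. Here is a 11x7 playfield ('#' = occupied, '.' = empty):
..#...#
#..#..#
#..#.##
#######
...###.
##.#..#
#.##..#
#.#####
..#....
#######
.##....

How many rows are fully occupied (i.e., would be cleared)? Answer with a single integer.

Check each row:
  row 0: 5 empty cells -> not full
  row 1: 4 empty cells -> not full
  row 2: 3 empty cells -> not full
  row 3: 0 empty cells -> FULL (clear)
  row 4: 4 empty cells -> not full
  row 5: 3 empty cells -> not full
  row 6: 3 empty cells -> not full
  row 7: 1 empty cell -> not full
  row 8: 6 empty cells -> not full
  row 9: 0 empty cells -> FULL (clear)
  row 10: 5 empty cells -> not full
Total rows cleared: 2

Answer: 2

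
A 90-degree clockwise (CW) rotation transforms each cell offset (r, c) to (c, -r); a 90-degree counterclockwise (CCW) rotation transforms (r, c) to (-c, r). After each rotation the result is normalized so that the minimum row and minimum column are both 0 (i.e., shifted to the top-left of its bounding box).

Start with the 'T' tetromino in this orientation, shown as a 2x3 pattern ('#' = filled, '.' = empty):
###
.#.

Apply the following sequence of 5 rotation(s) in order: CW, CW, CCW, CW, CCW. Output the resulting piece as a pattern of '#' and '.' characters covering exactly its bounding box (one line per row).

Start:
###
.#.
After rotation 1 (CW):
.#
##
.#
After rotation 2 (CW):
.#.
###
After rotation 3 (CCW):
.#
##
.#
After rotation 4 (CW):
.#.
###
After rotation 5 (CCW):
.#
##
.#

Answer: .#
##
.#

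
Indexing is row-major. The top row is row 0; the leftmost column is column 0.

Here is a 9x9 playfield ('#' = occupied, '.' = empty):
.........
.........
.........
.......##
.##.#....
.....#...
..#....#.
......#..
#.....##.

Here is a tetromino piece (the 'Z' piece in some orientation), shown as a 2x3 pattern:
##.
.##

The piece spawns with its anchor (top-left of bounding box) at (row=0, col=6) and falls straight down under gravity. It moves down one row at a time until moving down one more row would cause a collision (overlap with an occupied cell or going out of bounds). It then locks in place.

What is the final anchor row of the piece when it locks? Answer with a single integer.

Answer: 1

Derivation:
Spawn at (row=0, col=6). Try each row:
  row 0: fits
  row 1: fits
  row 2: blocked -> lock at row 1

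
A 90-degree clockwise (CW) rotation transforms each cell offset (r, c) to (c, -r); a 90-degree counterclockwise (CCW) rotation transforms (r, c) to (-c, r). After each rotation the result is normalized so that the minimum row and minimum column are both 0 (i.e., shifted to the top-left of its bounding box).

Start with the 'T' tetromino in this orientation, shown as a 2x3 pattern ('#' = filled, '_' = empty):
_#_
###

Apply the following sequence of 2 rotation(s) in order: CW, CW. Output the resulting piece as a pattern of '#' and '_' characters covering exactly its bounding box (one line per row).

Answer: ###
_#_

Derivation:
Start:
_#_
###
After rotation 1 (CW):
#_
##
#_
After rotation 2 (CW):
###
_#_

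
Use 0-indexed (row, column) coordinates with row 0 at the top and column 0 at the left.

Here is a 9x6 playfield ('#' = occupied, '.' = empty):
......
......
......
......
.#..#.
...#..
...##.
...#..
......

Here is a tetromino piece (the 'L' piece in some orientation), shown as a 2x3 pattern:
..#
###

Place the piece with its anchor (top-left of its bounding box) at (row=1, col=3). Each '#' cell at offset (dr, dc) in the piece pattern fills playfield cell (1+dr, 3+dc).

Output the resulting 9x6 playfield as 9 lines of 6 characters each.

Fill (1+0,3+2) = (1,5)
Fill (1+1,3+0) = (2,3)
Fill (1+1,3+1) = (2,4)
Fill (1+1,3+2) = (2,5)

Answer: ......
.....#
...###
......
.#..#.
...#..
...##.
...#..
......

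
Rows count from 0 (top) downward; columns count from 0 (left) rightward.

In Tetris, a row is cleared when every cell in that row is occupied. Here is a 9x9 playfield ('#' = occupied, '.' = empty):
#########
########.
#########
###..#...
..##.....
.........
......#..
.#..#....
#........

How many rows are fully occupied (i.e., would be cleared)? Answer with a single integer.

Check each row:
  row 0: 0 empty cells -> FULL (clear)
  row 1: 1 empty cell -> not full
  row 2: 0 empty cells -> FULL (clear)
  row 3: 5 empty cells -> not full
  row 4: 7 empty cells -> not full
  row 5: 9 empty cells -> not full
  row 6: 8 empty cells -> not full
  row 7: 7 empty cells -> not full
  row 8: 8 empty cells -> not full
Total rows cleared: 2

Answer: 2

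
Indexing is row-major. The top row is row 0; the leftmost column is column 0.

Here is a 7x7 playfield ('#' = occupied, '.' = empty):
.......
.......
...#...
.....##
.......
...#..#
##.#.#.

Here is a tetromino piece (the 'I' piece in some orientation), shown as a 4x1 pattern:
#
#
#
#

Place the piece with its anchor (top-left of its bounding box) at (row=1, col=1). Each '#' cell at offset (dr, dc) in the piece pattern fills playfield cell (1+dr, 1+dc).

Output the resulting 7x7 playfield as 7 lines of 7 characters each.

Answer: .......
.#.....
.#.#...
.#...##
.#.....
...#..#
##.#.#.

Derivation:
Fill (1+0,1+0) = (1,1)
Fill (1+1,1+0) = (2,1)
Fill (1+2,1+0) = (3,1)
Fill (1+3,1+0) = (4,1)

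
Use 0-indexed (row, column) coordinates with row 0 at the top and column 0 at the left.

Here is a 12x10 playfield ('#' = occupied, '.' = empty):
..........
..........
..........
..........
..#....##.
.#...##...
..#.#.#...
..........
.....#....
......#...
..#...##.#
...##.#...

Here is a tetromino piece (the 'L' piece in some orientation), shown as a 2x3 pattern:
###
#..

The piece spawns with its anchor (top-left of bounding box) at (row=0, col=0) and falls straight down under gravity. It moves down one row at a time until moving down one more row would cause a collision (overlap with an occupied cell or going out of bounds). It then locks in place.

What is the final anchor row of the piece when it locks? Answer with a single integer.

Answer: 3

Derivation:
Spawn at (row=0, col=0). Try each row:
  row 0: fits
  row 1: fits
  row 2: fits
  row 3: fits
  row 4: blocked -> lock at row 3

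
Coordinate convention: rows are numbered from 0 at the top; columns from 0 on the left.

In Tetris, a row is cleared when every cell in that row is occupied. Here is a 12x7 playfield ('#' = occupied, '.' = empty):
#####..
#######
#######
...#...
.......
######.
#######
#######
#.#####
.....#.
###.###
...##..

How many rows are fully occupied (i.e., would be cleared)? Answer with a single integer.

Check each row:
  row 0: 2 empty cells -> not full
  row 1: 0 empty cells -> FULL (clear)
  row 2: 0 empty cells -> FULL (clear)
  row 3: 6 empty cells -> not full
  row 4: 7 empty cells -> not full
  row 5: 1 empty cell -> not full
  row 6: 0 empty cells -> FULL (clear)
  row 7: 0 empty cells -> FULL (clear)
  row 8: 1 empty cell -> not full
  row 9: 6 empty cells -> not full
  row 10: 1 empty cell -> not full
  row 11: 5 empty cells -> not full
Total rows cleared: 4

Answer: 4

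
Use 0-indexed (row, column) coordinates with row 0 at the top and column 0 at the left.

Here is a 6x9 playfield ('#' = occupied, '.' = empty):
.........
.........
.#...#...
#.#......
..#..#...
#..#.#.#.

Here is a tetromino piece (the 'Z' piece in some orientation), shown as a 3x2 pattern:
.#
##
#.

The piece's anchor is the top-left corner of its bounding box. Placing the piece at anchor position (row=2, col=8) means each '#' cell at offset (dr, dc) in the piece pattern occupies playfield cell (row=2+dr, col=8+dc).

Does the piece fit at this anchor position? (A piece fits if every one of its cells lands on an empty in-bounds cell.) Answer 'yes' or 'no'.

Check each piece cell at anchor (2, 8):
  offset (0,1) -> (2,9): out of bounds -> FAIL
  offset (1,0) -> (3,8): empty -> OK
  offset (1,1) -> (3,9): out of bounds -> FAIL
  offset (2,0) -> (4,8): empty -> OK
All cells valid: no

Answer: no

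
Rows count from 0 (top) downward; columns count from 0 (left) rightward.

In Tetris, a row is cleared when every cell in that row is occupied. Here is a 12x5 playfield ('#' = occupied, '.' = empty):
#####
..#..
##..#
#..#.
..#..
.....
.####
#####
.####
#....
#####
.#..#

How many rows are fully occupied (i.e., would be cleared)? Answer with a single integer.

Answer: 3

Derivation:
Check each row:
  row 0: 0 empty cells -> FULL (clear)
  row 1: 4 empty cells -> not full
  row 2: 2 empty cells -> not full
  row 3: 3 empty cells -> not full
  row 4: 4 empty cells -> not full
  row 5: 5 empty cells -> not full
  row 6: 1 empty cell -> not full
  row 7: 0 empty cells -> FULL (clear)
  row 8: 1 empty cell -> not full
  row 9: 4 empty cells -> not full
  row 10: 0 empty cells -> FULL (clear)
  row 11: 3 empty cells -> not full
Total rows cleared: 3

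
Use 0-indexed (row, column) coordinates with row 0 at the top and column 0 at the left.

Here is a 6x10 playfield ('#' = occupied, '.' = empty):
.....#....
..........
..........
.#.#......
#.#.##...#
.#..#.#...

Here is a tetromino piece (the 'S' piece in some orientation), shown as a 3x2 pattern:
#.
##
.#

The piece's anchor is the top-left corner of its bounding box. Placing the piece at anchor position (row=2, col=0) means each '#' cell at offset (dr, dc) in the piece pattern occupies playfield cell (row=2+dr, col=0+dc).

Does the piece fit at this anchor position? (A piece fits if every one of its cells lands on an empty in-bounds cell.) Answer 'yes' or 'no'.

Check each piece cell at anchor (2, 0):
  offset (0,0) -> (2,0): empty -> OK
  offset (1,0) -> (3,0): empty -> OK
  offset (1,1) -> (3,1): occupied ('#') -> FAIL
  offset (2,1) -> (4,1): empty -> OK
All cells valid: no

Answer: no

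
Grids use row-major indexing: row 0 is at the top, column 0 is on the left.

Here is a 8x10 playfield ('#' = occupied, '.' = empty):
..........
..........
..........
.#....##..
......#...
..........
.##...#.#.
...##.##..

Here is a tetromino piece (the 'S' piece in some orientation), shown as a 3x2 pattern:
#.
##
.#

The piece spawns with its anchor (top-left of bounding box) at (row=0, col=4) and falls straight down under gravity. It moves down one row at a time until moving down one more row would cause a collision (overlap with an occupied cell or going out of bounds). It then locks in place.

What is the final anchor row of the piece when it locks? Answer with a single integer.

Answer: 5

Derivation:
Spawn at (row=0, col=4). Try each row:
  row 0: fits
  row 1: fits
  row 2: fits
  row 3: fits
  row 4: fits
  row 5: fits
  row 6: blocked -> lock at row 5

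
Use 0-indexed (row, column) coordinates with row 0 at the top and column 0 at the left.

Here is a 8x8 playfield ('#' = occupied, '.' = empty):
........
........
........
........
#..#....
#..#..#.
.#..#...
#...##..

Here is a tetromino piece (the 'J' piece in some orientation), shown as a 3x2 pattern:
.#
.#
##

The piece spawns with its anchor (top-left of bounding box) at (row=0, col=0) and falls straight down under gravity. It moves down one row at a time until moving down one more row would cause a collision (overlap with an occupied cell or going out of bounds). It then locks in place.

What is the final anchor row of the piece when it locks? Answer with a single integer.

Spawn at (row=0, col=0). Try each row:
  row 0: fits
  row 1: fits
  row 2: blocked -> lock at row 1

Answer: 1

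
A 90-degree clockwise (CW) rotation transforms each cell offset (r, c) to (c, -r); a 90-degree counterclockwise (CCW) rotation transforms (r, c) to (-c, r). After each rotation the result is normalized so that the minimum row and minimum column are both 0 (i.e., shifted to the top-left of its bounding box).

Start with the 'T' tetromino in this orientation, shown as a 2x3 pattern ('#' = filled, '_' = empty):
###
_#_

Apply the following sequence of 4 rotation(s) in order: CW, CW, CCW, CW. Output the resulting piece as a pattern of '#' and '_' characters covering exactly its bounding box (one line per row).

Answer: _#_
###

Derivation:
Start:
###
_#_
After rotation 1 (CW):
_#
##
_#
After rotation 2 (CW):
_#_
###
After rotation 3 (CCW):
_#
##
_#
After rotation 4 (CW):
_#_
###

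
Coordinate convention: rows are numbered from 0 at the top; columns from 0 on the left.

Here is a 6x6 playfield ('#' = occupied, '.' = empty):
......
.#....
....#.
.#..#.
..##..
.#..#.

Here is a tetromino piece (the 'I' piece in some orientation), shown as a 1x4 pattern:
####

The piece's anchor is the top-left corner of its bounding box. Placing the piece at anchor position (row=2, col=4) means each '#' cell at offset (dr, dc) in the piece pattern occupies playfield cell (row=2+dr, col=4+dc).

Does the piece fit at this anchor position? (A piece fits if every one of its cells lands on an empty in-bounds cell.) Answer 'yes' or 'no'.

Answer: no

Derivation:
Check each piece cell at anchor (2, 4):
  offset (0,0) -> (2,4): occupied ('#') -> FAIL
  offset (0,1) -> (2,5): empty -> OK
  offset (0,2) -> (2,6): out of bounds -> FAIL
  offset (0,3) -> (2,7): out of bounds -> FAIL
All cells valid: no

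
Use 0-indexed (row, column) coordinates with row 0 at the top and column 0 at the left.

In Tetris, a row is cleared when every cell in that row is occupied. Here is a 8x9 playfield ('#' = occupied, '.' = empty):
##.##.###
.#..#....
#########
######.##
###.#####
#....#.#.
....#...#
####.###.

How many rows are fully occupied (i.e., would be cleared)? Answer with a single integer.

Answer: 1

Derivation:
Check each row:
  row 0: 2 empty cells -> not full
  row 1: 7 empty cells -> not full
  row 2: 0 empty cells -> FULL (clear)
  row 3: 1 empty cell -> not full
  row 4: 1 empty cell -> not full
  row 5: 6 empty cells -> not full
  row 6: 7 empty cells -> not full
  row 7: 2 empty cells -> not full
Total rows cleared: 1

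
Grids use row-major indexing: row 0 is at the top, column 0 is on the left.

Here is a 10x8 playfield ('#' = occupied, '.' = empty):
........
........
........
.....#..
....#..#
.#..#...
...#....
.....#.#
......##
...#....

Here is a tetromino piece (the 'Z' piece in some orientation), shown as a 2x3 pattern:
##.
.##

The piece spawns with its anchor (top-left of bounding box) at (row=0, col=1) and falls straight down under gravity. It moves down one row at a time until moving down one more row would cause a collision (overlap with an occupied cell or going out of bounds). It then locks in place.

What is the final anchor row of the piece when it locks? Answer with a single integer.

Spawn at (row=0, col=1). Try each row:
  row 0: fits
  row 1: fits
  row 2: fits
  row 3: fits
  row 4: fits
  row 5: blocked -> lock at row 4

Answer: 4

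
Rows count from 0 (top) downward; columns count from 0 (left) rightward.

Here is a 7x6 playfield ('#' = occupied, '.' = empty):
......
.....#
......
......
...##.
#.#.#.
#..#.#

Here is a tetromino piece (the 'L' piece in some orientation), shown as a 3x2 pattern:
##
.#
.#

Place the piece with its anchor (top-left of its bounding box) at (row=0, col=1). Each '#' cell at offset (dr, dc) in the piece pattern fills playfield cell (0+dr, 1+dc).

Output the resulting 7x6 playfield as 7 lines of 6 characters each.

Fill (0+0,1+0) = (0,1)
Fill (0+0,1+1) = (0,2)
Fill (0+1,1+1) = (1,2)
Fill (0+2,1+1) = (2,2)

Answer: .##...
..#..#
..#...
......
...##.
#.#.#.
#..#.#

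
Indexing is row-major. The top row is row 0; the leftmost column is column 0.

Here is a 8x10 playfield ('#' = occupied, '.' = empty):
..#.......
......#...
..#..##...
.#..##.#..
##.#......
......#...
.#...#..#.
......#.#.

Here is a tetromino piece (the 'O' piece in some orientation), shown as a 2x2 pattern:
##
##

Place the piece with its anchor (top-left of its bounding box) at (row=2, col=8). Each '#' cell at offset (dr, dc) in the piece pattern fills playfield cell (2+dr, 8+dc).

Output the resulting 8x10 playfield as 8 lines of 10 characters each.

Answer: ..#.......
......#...
..#..##.##
.#..##.###
##.#......
......#...
.#...#..#.
......#.#.

Derivation:
Fill (2+0,8+0) = (2,8)
Fill (2+0,8+1) = (2,9)
Fill (2+1,8+0) = (3,8)
Fill (2+1,8+1) = (3,9)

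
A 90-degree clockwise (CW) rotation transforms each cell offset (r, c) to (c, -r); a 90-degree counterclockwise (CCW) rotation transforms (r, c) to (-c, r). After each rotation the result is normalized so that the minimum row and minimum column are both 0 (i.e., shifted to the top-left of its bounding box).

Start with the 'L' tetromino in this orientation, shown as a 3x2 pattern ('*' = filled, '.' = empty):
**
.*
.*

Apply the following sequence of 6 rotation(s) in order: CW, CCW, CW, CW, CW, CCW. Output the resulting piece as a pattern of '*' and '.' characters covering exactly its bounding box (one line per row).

Start:
**
.*
.*
After rotation 1 (CW):
..*
***
After rotation 2 (CCW):
**
.*
.*
After rotation 3 (CW):
..*
***
After rotation 4 (CW):
*.
*.
**
After rotation 5 (CW):
***
*..
After rotation 6 (CCW):
*.
*.
**

Answer: *.
*.
**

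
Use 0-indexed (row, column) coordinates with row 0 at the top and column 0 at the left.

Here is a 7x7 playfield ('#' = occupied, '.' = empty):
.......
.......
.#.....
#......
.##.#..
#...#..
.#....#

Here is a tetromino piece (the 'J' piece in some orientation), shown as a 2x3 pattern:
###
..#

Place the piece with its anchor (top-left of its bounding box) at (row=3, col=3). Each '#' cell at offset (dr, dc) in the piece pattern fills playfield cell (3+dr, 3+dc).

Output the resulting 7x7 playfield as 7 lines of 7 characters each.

Fill (3+0,3+0) = (3,3)
Fill (3+0,3+1) = (3,4)
Fill (3+0,3+2) = (3,5)
Fill (3+1,3+2) = (4,5)

Answer: .......
.......
.#.....
#..###.
.##.##.
#...#..
.#....#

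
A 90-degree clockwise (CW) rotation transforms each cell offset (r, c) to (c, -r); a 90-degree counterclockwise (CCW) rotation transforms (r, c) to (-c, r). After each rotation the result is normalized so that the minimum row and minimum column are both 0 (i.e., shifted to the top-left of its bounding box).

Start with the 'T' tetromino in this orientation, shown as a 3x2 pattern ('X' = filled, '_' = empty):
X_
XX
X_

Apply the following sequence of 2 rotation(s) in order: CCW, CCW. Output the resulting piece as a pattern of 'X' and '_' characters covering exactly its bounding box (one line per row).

Answer: _X
XX
_X

Derivation:
Start:
X_
XX
X_
After rotation 1 (CCW):
_X_
XXX
After rotation 2 (CCW):
_X
XX
_X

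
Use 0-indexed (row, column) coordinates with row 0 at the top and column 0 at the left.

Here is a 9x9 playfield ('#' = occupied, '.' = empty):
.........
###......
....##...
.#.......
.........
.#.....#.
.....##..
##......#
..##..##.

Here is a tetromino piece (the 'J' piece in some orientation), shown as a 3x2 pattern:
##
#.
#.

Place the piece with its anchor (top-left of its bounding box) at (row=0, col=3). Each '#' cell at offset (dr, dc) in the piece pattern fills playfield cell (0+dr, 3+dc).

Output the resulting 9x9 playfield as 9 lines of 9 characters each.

Answer: ...##....
####.....
...###...
.#.......
.........
.#.....#.
.....##..
##......#
..##..##.

Derivation:
Fill (0+0,3+0) = (0,3)
Fill (0+0,3+1) = (0,4)
Fill (0+1,3+0) = (1,3)
Fill (0+2,3+0) = (2,3)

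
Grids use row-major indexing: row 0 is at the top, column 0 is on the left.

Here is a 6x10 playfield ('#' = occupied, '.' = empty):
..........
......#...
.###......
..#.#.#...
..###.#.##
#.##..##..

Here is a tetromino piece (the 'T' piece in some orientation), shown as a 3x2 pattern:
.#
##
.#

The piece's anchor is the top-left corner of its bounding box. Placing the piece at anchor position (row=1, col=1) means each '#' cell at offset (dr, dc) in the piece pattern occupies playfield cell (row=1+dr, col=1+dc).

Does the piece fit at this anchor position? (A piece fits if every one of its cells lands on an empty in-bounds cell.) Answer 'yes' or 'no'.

Check each piece cell at anchor (1, 1):
  offset (0,1) -> (1,2): empty -> OK
  offset (1,0) -> (2,1): occupied ('#') -> FAIL
  offset (1,1) -> (2,2): occupied ('#') -> FAIL
  offset (2,1) -> (3,2): occupied ('#') -> FAIL
All cells valid: no

Answer: no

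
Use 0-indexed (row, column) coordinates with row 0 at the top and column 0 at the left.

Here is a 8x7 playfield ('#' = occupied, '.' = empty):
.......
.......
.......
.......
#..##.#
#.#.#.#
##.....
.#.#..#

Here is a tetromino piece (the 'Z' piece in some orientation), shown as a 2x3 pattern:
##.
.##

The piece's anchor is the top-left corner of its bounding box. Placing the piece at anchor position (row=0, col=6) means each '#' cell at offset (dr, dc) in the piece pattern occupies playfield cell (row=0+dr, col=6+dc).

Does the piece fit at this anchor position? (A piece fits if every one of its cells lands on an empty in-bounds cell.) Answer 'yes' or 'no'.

Answer: no

Derivation:
Check each piece cell at anchor (0, 6):
  offset (0,0) -> (0,6): empty -> OK
  offset (0,1) -> (0,7): out of bounds -> FAIL
  offset (1,1) -> (1,7): out of bounds -> FAIL
  offset (1,2) -> (1,8): out of bounds -> FAIL
All cells valid: no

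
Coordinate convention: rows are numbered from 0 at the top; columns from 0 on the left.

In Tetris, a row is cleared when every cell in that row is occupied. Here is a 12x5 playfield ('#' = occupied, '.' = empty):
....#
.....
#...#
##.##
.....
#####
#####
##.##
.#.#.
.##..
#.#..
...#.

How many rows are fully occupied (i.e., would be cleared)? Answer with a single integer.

Answer: 2

Derivation:
Check each row:
  row 0: 4 empty cells -> not full
  row 1: 5 empty cells -> not full
  row 2: 3 empty cells -> not full
  row 3: 1 empty cell -> not full
  row 4: 5 empty cells -> not full
  row 5: 0 empty cells -> FULL (clear)
  row 6: 0 empty cells -> FULL (clear)
  row 7: 1 empty cell -> not full
  row 8: 3 empty cells -> not full
  row 9: 3 empty cells -> not full
  row 10: 3 empty cells -> not full
  row 11: 4 empty cells -> not full
Total rows cleared: 2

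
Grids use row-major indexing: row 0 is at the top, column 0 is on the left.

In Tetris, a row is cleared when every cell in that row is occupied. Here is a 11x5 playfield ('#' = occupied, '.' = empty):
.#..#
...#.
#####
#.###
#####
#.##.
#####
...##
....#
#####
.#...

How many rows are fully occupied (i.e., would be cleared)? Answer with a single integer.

Check each row:
  row 0: 3 empty cells -> not full
  row 1: 4 empty cells -> not full
  row 2: 0 empty cells -> FULL (clear)
  row 3: 1 empty cell -> not full
  row 4: 0 empty cells -> FULL (clear)
  row 5: 2 empty cells -> not full
  row 6: 0 empty cells -> FULL (clear)
  row 7: 3 empty cells -> not full
  row 8: 4 empty cells -> not full
  row 9: 0 empty cells -> FULL (clear)
  row 10: 4 empty cells -> not full
Total rows cleared: 4

Answer: 4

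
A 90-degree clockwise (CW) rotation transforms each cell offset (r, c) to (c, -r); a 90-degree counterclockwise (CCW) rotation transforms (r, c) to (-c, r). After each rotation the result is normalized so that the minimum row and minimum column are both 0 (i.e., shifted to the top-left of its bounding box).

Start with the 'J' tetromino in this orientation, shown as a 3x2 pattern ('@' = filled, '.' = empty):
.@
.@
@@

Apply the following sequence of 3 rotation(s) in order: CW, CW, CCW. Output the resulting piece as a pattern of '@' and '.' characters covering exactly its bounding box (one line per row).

Answer: @..
@@@

Derivation:
Start:
.@
.@
@@
After rotation 1 (CW):
@..
@@@
After rotation 2 (CW):
@@
@.
@.
After rotation 3 (CCW):
@..
@@@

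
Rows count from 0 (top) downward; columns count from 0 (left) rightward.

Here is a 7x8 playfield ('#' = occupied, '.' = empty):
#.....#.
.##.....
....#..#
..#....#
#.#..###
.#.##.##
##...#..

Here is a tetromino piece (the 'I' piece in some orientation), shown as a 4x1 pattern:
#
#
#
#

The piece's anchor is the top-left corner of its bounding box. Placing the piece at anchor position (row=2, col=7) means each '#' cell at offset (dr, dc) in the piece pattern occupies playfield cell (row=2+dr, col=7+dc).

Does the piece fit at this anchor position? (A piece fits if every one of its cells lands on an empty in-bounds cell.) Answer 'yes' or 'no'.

Check each piece cell at anchor (2, 7):
  offset (0,0) -> (2,7): occupied ('#') -> FAIL
  offset (1,0) -> (3,7): occupied ('#') -> FAIL
  offset (2,0) -> (4,7): occupied ('#') -> FAIL
  offset (3,0) -> (5,7): occupied ('#') -> FAIL
All cells valid: no

Answer: no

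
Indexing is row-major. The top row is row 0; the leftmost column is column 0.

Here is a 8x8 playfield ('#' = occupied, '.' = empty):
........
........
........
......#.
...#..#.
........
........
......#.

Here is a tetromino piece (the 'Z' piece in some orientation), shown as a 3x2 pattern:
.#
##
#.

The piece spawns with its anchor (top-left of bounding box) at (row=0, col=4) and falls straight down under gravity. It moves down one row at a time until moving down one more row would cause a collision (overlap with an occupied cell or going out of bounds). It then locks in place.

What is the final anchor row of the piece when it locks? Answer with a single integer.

Answer: 5

Derivation:
Spawn at (row=0, col=4). Try each row:
  row 0: fits
  row 1: fits
  row 2: fits
  row 3: fits
  row 4: fits
  row 5: fits
  row 6: blocked -> lock at row 5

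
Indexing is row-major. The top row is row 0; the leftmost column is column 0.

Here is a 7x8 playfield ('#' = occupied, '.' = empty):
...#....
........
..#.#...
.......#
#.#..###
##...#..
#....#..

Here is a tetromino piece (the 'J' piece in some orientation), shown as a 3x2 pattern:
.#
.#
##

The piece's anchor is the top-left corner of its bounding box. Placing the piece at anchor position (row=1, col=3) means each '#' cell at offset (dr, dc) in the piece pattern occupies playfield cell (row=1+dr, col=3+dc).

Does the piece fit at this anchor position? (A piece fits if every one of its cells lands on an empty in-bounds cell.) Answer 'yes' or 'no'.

Answer: no

Derivation:
Check each piece cell at anchor (1, 3):
  offset (0,1) -> (1,4): empty -> OK
  offset (1,1) -> (2,4): occupied ('#') -> FAIL
  offset (2,0) -> (3,3): empty -> OK
  offset (2,1) -> (3,4): empty -> OK
All cells valid: no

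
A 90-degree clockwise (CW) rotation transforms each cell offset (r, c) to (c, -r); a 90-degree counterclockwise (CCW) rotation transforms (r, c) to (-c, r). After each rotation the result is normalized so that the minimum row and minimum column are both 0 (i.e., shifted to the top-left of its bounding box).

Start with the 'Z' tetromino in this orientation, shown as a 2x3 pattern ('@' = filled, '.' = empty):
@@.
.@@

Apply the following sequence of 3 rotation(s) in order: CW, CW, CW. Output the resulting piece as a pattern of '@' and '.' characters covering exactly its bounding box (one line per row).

Start:
@@.
.@@
After rotation 1 (CW):
.@
@@
@.
After rotation 2 (CW):
@@.
.@@
After rotation 3 (CW):
.@
@@
@.

Answer: .@
@@
@.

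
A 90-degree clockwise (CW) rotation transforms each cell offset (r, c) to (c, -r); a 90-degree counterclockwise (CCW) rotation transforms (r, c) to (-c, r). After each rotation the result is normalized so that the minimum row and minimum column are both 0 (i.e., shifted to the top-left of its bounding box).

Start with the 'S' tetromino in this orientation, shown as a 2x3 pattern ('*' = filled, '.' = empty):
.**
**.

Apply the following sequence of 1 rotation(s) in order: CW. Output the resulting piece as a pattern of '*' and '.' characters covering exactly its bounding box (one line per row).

Answer: *.
**
.*

Derivation:
Start:
.**
**.
After rotation 1 (CW):
*.
**
.*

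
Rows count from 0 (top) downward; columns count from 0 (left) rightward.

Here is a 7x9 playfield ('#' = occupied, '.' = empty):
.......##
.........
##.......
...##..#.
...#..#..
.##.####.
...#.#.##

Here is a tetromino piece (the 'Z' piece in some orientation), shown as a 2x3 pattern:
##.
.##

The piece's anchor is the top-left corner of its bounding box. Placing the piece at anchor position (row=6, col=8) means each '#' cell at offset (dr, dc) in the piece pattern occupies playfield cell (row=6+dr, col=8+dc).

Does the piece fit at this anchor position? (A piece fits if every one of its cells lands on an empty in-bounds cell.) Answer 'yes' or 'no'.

Check each piece cell at anchor (6, 8):
  offset (0,0) -> (6,8): occupied ('#') -> FAIL
  offset (0,1) -> (6,9): out of bounds -> FAIL
  offset (1,1) -> (7,9): out of bounds -> FAIL
  offset (1,2) -> (7,10): out of bounds -> FAIL
All cells valid: no

Answer: no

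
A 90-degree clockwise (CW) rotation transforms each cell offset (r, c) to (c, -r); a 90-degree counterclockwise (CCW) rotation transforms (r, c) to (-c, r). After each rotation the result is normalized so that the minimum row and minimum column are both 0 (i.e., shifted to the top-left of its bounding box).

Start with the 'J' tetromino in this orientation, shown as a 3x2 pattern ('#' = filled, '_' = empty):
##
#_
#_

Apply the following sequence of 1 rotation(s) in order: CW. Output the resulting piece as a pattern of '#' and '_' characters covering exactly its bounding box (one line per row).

Start:
##
#_
#_
After rotation 1 (CW):
###
__#

Answer: ###
__#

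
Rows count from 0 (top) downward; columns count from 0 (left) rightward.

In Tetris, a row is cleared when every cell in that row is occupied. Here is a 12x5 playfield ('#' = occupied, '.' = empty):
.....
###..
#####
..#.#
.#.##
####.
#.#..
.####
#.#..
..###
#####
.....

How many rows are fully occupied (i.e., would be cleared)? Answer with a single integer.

Answer: 2

Derivation:
Check each row:
  row 0: 5 empty cells -> not full
  row 1: 2 empty cells -> not full
  row 2: 0 empty cells -> FULL (clear)
  row 3: 3 empty cells -> not full
  row 4: 2 empty cells -> not full
  row 5: 1 empty cell -> not full
  row 6: 3 empty cells -> not full
  row 7: 1 empty cell -> not full
  row 8: 3 empty cells -> not full
  row 9: 2 empty cells -> not full
  row 10: 0 empty cells -> FULL (clear)
  row 11: 5 empty cells -> not full
Total rows cleared: 2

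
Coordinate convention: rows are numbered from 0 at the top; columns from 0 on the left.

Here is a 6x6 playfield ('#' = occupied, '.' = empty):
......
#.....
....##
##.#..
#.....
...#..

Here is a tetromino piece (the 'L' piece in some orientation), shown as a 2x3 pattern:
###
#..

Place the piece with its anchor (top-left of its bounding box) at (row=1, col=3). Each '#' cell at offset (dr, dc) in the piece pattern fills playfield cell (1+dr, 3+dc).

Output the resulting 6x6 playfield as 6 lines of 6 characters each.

Answer: ......
#..###
...###
##.#..
#.....
...#..

Derivation:
Fill (1+0,3+0) = (1,3)
Fill (1+0,3+1) = (1,4)
Fill (1+0,3+2) = (1,5)
Fill (1+1,3+0) = (2,3)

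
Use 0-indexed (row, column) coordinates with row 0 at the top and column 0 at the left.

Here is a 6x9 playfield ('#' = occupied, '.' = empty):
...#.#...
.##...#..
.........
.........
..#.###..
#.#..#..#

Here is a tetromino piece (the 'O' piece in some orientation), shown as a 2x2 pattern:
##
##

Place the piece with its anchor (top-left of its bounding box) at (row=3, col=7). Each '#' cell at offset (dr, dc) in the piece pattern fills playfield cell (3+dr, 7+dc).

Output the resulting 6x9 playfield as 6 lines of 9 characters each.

Answer: ...#.#...
.##...#..
.........
.......##
..#.#####
#.#..#..#

Derivation:
Fill (3+0,7+0) = (3,7)
Fill (3+0,7+1) = (3,8)
Fill (3+1,7+0) = (4,7)
Fill (3+1,7+1) = (4,8)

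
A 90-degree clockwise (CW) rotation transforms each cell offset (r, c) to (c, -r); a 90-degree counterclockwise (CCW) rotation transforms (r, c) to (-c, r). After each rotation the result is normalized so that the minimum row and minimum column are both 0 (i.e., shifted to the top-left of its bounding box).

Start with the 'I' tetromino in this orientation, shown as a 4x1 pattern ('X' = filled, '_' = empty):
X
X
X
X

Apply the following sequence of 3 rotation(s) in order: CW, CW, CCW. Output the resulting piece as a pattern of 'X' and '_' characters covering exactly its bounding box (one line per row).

Start:
X
X
X
X
After rotation 1 (CW):
XXXX
After rotation 2 (CW):
X
X
X
X
After rotation 3 (CCW):
XXXX

Answer: XXXX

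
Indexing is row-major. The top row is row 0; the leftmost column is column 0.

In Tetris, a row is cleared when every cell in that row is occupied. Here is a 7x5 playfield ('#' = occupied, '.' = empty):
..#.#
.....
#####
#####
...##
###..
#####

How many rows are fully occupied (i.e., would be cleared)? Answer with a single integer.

Check each row:
  row 0: 3 empty cells -> not full
  row 1: 5 empty cells -> not full
  row 2: 0 empty cells -> FULL (clear)
  row 3: 0 empty cells -> FULL (clear)
  row 4: 3 empty cells -> not full
  row 5: 2 empty cells -> not full
  row 6: 0 empty cells -> FULL (clear)
Total rows cleared: 3

Answer: 3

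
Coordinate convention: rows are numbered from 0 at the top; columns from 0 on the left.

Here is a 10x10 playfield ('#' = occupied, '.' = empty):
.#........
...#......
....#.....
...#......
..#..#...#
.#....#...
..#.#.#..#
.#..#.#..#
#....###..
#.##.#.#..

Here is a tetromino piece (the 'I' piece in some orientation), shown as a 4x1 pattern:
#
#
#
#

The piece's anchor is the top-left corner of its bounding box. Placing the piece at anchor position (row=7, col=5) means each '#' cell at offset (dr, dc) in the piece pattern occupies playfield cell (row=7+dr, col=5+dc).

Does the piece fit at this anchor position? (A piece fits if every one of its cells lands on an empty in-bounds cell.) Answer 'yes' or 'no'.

Check each piece cell at anchor (7, 5):
  offset (0,0) -> (7,5): empty -> OK
  offset (1,0) -> (8,5): occupied ('#') -> FAIL
  offset (2,0) -> (9,5): occupied ('#') -> FAIL
  offset (3,0) -> (10,5): out of bounds -> FAIL
All cells valid: no

Answer: no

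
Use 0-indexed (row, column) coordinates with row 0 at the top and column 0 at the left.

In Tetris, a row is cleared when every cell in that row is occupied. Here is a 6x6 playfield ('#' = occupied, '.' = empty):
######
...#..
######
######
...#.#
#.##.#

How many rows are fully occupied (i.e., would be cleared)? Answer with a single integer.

Answer: 3

Derivation:
Check each row:
  row 0: 0 empty cells -> FULL (clear)
  row 1: 5 empty cells -> not full
  row 2: 0 empty cells -> FULL (clear)
  row 3: 0 empty cells -> FULL (clear)
  row 4: 4 empty cells -> not full
  row 5: 2 empty cells -> not full
Total rows cleared: 3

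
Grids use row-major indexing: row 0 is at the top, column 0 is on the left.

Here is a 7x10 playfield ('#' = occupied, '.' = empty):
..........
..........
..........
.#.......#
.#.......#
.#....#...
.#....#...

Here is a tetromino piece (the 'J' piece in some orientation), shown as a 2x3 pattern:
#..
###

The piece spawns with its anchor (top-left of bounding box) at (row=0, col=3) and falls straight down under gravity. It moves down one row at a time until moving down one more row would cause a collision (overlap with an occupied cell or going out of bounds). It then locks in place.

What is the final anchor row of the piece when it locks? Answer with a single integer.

Answer: 5

Derivation:
Spawn at (row=0, col=3). Try each row:
  row 0: fits
  row 1: fits
  row 2: fits
  row 3: fits
  row 4: fits
  row 5: fits
  row 6: blocked -> lock at row 5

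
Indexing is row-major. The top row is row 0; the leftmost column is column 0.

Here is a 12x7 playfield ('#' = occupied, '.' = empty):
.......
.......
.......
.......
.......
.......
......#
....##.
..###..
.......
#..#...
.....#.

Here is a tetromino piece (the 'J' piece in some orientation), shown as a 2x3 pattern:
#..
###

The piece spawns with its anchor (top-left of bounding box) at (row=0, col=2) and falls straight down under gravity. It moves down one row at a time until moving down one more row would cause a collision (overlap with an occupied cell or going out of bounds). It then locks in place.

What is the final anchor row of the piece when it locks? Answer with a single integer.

Answer: 5

Derivation:
Spawn at (row=0, col=2). Try each row:
  row 0: fits
  row 1: fits
  row 2: fits
  row 3: fits
  row 4: fits
  row 5: fits
  row 6: blocked -> lock at row 5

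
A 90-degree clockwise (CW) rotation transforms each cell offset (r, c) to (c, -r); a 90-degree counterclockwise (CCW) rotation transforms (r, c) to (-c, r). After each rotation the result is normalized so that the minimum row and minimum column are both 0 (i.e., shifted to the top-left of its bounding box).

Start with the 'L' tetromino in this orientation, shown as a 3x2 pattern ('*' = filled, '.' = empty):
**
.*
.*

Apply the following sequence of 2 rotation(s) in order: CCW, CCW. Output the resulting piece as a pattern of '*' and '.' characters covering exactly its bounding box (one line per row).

Answer: *.
*.
**

Derivation:
Start:
**
.*
.*
After rotation 1 (CCW):
***
*..
After rotation 2 (CCW):
*.
*.
**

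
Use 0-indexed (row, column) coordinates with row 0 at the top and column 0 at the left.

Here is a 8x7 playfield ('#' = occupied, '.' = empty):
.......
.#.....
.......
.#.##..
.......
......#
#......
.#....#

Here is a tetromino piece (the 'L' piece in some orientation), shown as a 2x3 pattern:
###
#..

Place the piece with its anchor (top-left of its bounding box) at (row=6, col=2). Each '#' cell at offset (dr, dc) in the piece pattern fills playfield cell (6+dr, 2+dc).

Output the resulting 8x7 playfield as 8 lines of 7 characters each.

Fill (6+0,2+0) = (6,2)
Fill (6+0,2+1) = (6,3)
Fill (6+0,2+2) = (6,4)
Fill (6+1,2+0) = (7,2)

Answer: .......
.#.....
.......
.#.##..
.......
......#
#.###..
.##...#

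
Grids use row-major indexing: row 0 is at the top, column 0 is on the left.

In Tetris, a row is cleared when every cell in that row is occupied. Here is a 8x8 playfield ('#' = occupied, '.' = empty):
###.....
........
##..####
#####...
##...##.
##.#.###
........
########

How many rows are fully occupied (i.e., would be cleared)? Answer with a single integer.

Check each row:
  row 0: 5 empty cells -> not full
  row 1: 8 empty cells -> not full
  row 2: 2 empty cells -> not full
  row 3: 3 empty cells -> not full
  row 4: 4 empty cells -> not full
  row 5: 2 empty cells -> not full
  row 6: 8 empty cells -> not full
  row 7: 0 empty cells -> FULL (clear)
Total rows cleared: 1

Answer: 1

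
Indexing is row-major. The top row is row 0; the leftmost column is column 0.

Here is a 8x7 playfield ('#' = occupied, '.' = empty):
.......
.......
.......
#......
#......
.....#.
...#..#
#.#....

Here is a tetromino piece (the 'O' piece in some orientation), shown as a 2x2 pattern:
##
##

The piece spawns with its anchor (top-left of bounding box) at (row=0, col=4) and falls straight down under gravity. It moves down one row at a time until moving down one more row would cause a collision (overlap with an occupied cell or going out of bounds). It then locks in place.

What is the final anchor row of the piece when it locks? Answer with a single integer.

Answer: 3

Derivation:
Spawn at (row=0, col=4). Try each row:
  row 0: fits
  row 1: fits
  row 2: fits
  row 3: fits
  row 4: blocked -> lock at row 3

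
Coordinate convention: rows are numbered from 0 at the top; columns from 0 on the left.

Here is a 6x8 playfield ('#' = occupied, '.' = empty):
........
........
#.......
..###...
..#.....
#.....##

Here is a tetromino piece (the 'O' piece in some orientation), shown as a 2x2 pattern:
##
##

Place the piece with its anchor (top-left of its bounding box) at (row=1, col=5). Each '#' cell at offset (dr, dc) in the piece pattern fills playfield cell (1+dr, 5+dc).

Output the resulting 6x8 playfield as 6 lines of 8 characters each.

Answer: ........
.....##.
#....##.
..###...
..#.....
#.....##

Derivation:
Fill (1+0,5+0) = (1,5)
Fill (1+0,5+1) = (1,6)
Fill (1+1,5+0) = (2,5)
Fill (1+1,5+1) = (2,6)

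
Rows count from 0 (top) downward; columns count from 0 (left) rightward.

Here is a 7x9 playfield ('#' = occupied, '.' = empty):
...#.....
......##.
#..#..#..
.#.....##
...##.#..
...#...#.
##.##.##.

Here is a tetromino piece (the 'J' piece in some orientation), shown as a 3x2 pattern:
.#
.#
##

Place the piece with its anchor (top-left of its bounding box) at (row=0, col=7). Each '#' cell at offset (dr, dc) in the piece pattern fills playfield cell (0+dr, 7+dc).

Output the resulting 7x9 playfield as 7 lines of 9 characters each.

Fill (0+0,7+1) = (0,8)
Fill (0+1,7+1) = (1,8)
Fill (0+2,7+0) = (2,7)
Fill (0+2,7+1) = (2,8)

Answer: ...#....#
......###
#..#..###
.#.....##
...##.#..
...#...#.
##.##.##.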